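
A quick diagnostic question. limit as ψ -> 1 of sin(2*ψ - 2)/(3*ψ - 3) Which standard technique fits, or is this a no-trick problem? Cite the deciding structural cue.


Diagnosis: l'Hôpital's rule (0/0) — plug in 1: top and bottom both hit zero, so differentiate each and retry. Known elementary limits would finish this too — the rule just bypasses the case analysis.


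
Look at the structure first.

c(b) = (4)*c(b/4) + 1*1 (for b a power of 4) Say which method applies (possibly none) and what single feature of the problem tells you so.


Diagnosis: the master substitution — the recursive call is at index b/4 rather than a shift, a divide-and-conquer shape — substituting b = 4^m linearizes it.


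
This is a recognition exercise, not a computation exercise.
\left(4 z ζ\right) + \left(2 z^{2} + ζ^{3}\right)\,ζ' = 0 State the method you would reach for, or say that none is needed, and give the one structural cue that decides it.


Diagnosis: the exact-equation method — equality of cross partials is the green light — assemble the potential function term by term.


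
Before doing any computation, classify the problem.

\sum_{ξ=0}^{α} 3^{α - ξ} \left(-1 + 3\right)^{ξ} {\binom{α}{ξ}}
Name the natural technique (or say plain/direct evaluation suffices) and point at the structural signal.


Best approach: the binomial theorem — the binomial coefficients weight matched powers of (-1 + 3) and 3, which is exactly the expansion of a binomial power.


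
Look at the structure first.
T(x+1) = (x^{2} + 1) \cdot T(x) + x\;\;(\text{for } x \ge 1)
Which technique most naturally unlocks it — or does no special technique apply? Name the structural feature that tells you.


Technique: a summation factor — first-order linear but the coefficient x^{2} + 1 moves with the index — divide by the cumulative product and telescope.


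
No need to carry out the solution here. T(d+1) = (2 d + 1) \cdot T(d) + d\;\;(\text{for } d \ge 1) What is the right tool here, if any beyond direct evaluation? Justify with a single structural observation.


Method: a summation factor — because the multiplier 2 d + 1 is index-dependent, divide through by its running product and sum the resulting differences.


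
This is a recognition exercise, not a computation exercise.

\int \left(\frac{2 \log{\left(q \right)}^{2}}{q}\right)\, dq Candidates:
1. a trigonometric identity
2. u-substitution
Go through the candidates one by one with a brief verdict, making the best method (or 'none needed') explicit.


Technique: u-substitution — read it as f(\log{\left(q \right)}) times a constant multiple of d(\log{\left(q \right)}): one substitution, u = \log{\left(q \right)}, finishes it.
- a trigonometric identity: no sine or cosine appears, so there is nothing for a trigonometric identity to act on.
- u-substitution: yes — fits the structure here.


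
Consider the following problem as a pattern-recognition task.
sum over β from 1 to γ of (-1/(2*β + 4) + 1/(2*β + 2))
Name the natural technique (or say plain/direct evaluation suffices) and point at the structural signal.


Verdict: telescoping — spot the paired structure — each term adds 1/(2*β + 2) and subtracts its successor value, which the next term restores: the definition of a telescoping chain.


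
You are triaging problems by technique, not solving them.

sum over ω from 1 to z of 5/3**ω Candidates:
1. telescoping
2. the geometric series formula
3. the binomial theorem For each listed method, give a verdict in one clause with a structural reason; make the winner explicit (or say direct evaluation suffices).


Method: the geometric series formula — consecutive terms stand in a fixed index-free ratio — the geometric sum formula closes it.
- telescoping — as presented, consecutive terms share no shifted copy to cancel against — no rewrite is on display to change that.
- the geometric series formula — a fit — the right tool for this form.
- the binomial theorem — no binomial coefficients pair with matched powers.


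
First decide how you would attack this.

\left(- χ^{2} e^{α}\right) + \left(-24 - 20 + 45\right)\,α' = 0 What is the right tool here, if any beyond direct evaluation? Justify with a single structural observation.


Verdict: separation of variables — the derivative equals a pure function of χ (namely χ^{2}) times a pure function of α (namely e^{α}); divide and integrate each side.


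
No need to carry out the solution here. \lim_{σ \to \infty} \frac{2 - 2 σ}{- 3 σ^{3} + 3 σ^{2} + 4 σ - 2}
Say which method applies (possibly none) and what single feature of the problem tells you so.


Technique: dominant-term comparison — divide through by the highest power of σ; every lower-order term dies and the dominant terms decide the limit. Differentiating the expression as a single quotient would eventually settle it as well; matching dominant growth settles it immediately.


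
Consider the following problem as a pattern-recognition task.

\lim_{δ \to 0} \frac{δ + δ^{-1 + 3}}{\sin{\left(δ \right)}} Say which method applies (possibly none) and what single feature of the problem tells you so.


Verdict: l'Hôpital's rule (0/0) — plug in 0: top and bottom both hit zero, so differentiate each and retry. A local series expansion at the point resolves it as well; the rule is the packaged version of that step.


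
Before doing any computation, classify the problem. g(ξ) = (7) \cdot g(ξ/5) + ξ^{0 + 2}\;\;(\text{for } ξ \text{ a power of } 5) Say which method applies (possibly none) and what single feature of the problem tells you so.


Best approach: the master substitution — the argument contracts 5-fold per step: reindex ξ exponentially and solve the linear recurrence in the new index.


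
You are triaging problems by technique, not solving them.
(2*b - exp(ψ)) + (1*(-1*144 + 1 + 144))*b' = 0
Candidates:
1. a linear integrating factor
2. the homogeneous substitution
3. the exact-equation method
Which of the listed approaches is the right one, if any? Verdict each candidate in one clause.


Diagnosis: a linear integrating factor — linear in the unknown with genuine forcing: multiply through by the exponential of the integrated coefficient and the left side closes into one derivative.
- a linear integrating factor — applies; the problem has the shape this method handles.
- the homogeneous substitution: the slope does not depend on the ratio of the variables alone.
- the exact-equation method: exactness fails on the nose — the mixed partials do not match.


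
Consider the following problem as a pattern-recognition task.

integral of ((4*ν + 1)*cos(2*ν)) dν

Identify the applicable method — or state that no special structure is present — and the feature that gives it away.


Method: integration by parts — the integrand splits as 4*ν + 1 times cos(2*ν) — repeatedly differentiating the polynomial part kills it, which is the parts ladder.


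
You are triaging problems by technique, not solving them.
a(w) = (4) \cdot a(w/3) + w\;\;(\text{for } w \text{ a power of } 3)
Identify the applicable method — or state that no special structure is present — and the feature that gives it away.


Method: the master substitution — treat m = log base 3 of w as the new clock: one recursion step advances m by one while w scales by 3.


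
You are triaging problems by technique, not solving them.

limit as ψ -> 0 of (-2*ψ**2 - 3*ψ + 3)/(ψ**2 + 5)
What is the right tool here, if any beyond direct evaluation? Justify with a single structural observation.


Method: no special technique — no denominator vanishes and nothing blows up at 0: direct substitution is the whole computation.


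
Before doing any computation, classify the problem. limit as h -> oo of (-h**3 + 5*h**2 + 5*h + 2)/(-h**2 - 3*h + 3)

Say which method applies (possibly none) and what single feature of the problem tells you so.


Best approach: dominant-term comparison — at large h only the top-degree terms survive; compare the leading terms and the limit falls out. l'Hôpital's at-infinity variant applies to the expression viewed as a single quotient; the leading-term comparison is the direct route.


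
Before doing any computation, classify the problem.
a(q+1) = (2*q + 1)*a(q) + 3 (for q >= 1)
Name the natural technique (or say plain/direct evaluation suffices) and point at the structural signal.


Technique: a summation factor — first-order linear but the coefficient 2*q + 1 moves with the index — divide by the cumulative product and telescope.


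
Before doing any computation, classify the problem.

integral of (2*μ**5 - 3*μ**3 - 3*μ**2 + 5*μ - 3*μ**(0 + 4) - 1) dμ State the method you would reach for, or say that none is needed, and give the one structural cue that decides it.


Verdict: no special technique — every term is a constant multiple of a power of μ; term-wise power-rule integration needs no preliminary transformation.


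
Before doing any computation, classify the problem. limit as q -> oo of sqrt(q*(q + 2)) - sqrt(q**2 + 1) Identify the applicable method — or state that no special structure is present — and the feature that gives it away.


Method: conjugate multiplication — this difference gives up after one conjugate multiplication — the radical structure cancels against its conjugate.


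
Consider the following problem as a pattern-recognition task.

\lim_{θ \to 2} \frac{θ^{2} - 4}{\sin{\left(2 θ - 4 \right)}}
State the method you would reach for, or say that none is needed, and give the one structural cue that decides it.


Diagnosis: l'Hôpital's rule (0/0) — substituting 2 gives 0 over 0; differentiate top and bottom once and re-evaluate. The standard small-argument limits would also carry it; the rule is the systematic route.


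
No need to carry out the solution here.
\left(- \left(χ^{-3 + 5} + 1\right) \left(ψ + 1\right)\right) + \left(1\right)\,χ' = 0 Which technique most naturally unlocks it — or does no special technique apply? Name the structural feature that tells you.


Diagnosis: separation of variables — the slope splits multiplicatively: ψ + 1 carrying all ψ-dependence times (χ^{-3 + 5} + 1) carrying all χ-dependence — separate and integrate.


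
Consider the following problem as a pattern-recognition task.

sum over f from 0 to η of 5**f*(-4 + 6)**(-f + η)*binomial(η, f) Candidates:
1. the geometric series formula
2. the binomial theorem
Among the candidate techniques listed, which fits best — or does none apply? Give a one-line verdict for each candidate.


Technique: the binomial theorem — the binomial coefficients weight matched powers of 5 and (-4 + 6), which is exactly the expansion of a binomial power.
- the geometric series formula: the term-to-term ratio drifts with the index — the one thing the geometric formula cannot absorb.
- the binomial theorem — yes, a natural case for it.


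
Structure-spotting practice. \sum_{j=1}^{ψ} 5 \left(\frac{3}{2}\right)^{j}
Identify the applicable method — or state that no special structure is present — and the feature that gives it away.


Diagnosis: the geometric series formula — the ratio of consecutive terms is the constant \frac{3}{2}, independent of the index — a geometric sum.


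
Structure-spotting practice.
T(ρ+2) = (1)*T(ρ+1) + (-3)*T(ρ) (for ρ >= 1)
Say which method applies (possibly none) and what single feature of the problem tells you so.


Best approach: the characteristic-root method — no index-dependence in the weights and nothing inhomogeneous: classic characteristic-equation setup.


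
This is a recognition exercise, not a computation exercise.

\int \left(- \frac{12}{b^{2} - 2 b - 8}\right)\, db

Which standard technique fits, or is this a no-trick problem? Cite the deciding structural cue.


Diagnosis: partial fractions — once b^{2} - 2 b - 8 is factored, each root contributes a simple-fraction term; integrate them one at a time.


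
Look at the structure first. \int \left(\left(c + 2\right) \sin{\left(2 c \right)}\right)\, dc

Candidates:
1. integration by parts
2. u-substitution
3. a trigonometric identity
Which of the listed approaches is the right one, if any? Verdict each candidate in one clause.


Verdict: integration by parts — a polynomial c + 2 against the kernel \sin{\left(2 c \right)} is the signature bounded-ladder case for integration by parts.
- integration by parts: a fit — the right tool for this form.
- u-substitution: no subexpression of the integrand serves as a whole-integral substitution inner — individual terms may offer their own, but none carries its derivative as a factor of the full integrand; a working change of variable would have to be constructed from outside the expression.
- a trigonometric identity: neither the even-power reduction nor the product-to-sum identity applies to this structure.


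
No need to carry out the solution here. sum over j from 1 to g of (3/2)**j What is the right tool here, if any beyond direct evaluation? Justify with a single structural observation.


Best approach: the geometric series formula — consecutive terms stand in a fixed index-free ratio — the geometric sum formula closes it.


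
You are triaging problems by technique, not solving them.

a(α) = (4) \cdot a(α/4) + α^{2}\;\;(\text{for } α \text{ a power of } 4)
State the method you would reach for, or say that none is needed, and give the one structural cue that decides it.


Best approach: the master substitution — treat m = log base 4 of α as the new clock: one recursion step advances m by one while α scales by 4.


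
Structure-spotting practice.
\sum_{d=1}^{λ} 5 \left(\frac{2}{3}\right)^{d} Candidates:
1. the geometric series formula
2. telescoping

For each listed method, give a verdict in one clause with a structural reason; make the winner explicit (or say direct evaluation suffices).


Verdict: the geometric series formula — term-over-term division gives \frac{2}{3} every time — index-free ratio, geometric sum formula applies.
- the geometric series formula: yes — fits the structure here.
- telescoping: as presented, consecutive terms share no shifted copy to cancel against — no rewrite is on display to change that.


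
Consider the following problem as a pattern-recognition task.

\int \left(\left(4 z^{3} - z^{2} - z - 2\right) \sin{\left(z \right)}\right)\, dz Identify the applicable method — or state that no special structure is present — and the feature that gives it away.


Method: integration by parts — a polynomial 4 z^{3} - z^{2} - z - 2 against the kernel \sin{\left(z \right)} is the signature bounded-ladder case for integration by parts.


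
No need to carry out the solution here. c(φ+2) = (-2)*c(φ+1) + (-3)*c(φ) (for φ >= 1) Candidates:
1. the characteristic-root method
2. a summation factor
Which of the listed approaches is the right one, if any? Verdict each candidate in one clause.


Best approach: the characteristic-root method — linear, homogeneous, constant coefficients: solutions of the form r^φ exist — find the roots of the characteristic polynomial.
- the characteristic-root method: applies; the problem has the shape this method handles.
- a summation factor: a summation factor telescopes one-step recursions; this one carries higher-order memory.


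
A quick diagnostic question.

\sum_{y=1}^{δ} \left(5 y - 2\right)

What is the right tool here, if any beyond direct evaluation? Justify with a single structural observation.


Method: no special technique — this is bookkeeping, not technique: standard formulas for sums of constant-multiple powers of y apply termwise.


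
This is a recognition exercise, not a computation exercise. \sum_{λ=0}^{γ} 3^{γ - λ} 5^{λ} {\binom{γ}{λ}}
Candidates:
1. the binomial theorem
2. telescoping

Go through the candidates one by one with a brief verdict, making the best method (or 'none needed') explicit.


Technique: the binomial theorem — {\binom{γ}{λ}} weighting matched powers of 5 and 3 is the expanded form of (5 + 3)^γ — fold it back up.
- the binomial theorem — a fit — the right tool for this form.
- telescoping — computed from the summand as displayed, the partial sums build up without the pairwise collapse telescoping exploits.


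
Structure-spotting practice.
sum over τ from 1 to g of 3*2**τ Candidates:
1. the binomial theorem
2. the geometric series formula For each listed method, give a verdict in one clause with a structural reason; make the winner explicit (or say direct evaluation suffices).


Verdict: the geometric series formula — the ratio of consecutive terms is the constant 2, independent of the index — a geometric sum.
- the binomial theorem — there is no sum-raised-to-a-power identity hiding in these terms.
- the geometric series formula: yes — fits the structure here.


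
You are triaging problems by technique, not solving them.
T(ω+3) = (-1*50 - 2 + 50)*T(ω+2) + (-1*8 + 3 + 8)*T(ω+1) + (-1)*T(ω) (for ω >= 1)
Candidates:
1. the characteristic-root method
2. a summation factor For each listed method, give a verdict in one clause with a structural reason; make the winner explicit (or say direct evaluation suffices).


Verdict: the characteristic-root method — shift-invariance with fixed coefficients calls for exponential trials; the characteristic polynomial finds every r^ω.
- the characteristic-root method: yes — fits the structure here.
- a summation factor — a summation factor telescopes one-step recursions; this one carries higher-order memory.


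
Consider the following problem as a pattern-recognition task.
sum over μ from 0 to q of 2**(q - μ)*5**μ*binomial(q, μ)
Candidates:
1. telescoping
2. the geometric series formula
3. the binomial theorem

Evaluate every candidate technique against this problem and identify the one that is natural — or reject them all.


Verdict: the binomial theorem — binomial coefficients against complementary powers of 5 and 2: recognize the binomial expansion and resum.
- telescoping — writing out consecutive terms as given produces no pairwise cancellation.
- the geometric series formula — the term-to-term ratio changes with the index, so the geometric formula cannot close it.
- the binomial theorem — a fit — the right tool for this form.


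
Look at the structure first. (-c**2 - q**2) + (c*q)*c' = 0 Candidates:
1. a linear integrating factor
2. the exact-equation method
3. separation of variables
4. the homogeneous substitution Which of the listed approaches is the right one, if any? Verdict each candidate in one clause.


Best approach: the homogeneous substitution — the slope's numerator and denominator share total degree; set v = c/q and the equation drops to separable form. Rearranged, this also fits the Bernoulli template directly; the homogeneous substitution reads the structure without the rearrangement.
- a linear integrating factor — a nonlinear term in the unknown puts this outside the integrating-factor template.
- the exact-equation method — the mixed partial derivatives differ, so the left side is not a total differential.
- separation of variables: the two dependences do not factor apart.
- the homogeneous substitution — a fit — the right tool for this form.


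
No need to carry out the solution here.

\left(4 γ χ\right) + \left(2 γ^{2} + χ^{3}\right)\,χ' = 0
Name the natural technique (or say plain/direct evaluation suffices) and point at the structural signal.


Verdict: the exact-equation method — check exactness first: here it holds (4 γ χ, 2 γ^{2} + χ^{3} have matching cross partials), so no integrating factor is needed.


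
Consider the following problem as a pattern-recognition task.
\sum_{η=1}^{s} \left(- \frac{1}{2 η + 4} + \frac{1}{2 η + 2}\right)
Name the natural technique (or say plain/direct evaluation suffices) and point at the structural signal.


Best approach: telescoping — the summand is built as \frac{1}{2 η + 2} minus its own successor — adjacent terms annihilate down the line.


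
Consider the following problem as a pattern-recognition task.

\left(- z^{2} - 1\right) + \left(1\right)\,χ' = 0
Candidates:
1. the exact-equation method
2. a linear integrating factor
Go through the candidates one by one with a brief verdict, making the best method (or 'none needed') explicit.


Diagnosis: no special technique — the slope is a function of z alone, so integrate both sides directly.
- the exact-equation method: with the unknown absent from both coefficients, the cross-partial test holds emptily — nothing for the exact method to work on.
- a linear integrating factor: the linear template holds only trivially here (the unknown is absent, so the coefficient is zero) — the method is not the natural label.


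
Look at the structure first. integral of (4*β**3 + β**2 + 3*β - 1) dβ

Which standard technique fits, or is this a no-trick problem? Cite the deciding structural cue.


Verdict: no special technique — every term is a constant multiple of a power of β; term-wise power-rule integration needs no preliminary transformation.


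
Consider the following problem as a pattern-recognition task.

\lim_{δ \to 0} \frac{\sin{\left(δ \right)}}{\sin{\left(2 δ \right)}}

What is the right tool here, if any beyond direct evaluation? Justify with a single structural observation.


Verdict: l'Hôpital's rule (0/0) — substituting 0 gives 0 over 0; differentiate top and bottom once and re-evaluate. Expanding numerator and denominator to first order gives the same value — the rule automates exactly that.


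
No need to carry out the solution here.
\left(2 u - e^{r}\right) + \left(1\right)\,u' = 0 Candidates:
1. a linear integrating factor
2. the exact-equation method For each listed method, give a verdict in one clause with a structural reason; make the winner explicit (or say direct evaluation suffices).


Method: a linear integrating factor — the equation is linear in u with coefficient 2; multiplying by the integrating factor exp(∫2) makes the left side a perfect derivative.
- a linear integrating factor: yes — fits the structure here.
- the exact-equation method — exactness fails on the nose — the mixed partials do not match.


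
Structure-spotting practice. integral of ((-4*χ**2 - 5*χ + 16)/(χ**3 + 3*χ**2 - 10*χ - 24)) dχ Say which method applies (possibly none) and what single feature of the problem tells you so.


Method: partial fractions — the bottom factors while the top stays lower-degree — split into simple fractions and integrate piece by piece.


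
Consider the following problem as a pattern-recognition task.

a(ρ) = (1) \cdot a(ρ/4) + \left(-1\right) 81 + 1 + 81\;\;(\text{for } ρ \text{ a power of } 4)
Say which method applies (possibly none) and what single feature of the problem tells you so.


Verdict: the master substitution — the argument shrinks by the factor 4, so measure the index on a logarithmic scale and the recursion becomes a shift.


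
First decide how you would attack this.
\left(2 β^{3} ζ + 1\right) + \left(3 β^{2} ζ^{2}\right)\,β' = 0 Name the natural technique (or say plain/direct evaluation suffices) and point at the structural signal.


Technique: the exact-equation method — the compatibility test passes: the β-derivative of 2 β^{3} ζ + 1 matches the ζ-derivative of 3 β^{2} ζ^{2}, so integrate a potential.


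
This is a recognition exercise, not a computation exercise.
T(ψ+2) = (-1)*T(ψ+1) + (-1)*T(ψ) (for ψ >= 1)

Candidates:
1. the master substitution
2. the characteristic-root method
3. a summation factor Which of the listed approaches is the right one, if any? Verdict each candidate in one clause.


Best approach: the characteristic-root method — linear, homogeneous, constant coefficients: solutions of the form r^ψ exist — find the roots of the characteristic polynomial.
- the master substitution — with no divided-index recursive call, reindexing by powers of a base buys nothing.
- the characteristic-root method — yes, a natural case for it.
- a summation factor — the recurrence reaches back more than one step, outside the first-order family a summation factor normalizes.


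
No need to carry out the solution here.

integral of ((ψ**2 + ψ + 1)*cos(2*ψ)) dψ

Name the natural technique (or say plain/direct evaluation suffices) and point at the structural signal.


Diagnosis: integration by parts — ψ**2 + ψ + 1 dies after finitely many derivatives while cos(2*ψ) cycles under integration — the tabular/parts setup.


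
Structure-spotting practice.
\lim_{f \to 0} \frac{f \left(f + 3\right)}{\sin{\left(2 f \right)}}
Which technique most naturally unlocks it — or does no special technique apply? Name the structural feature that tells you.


Method: l'Hôpital's rule (0/0) — substituting 0 gives 0 over 0; differentiate top and bottom once and re-evaluate. A local series expansion at the point resolves it as well; the rule is the packaged version of that step.


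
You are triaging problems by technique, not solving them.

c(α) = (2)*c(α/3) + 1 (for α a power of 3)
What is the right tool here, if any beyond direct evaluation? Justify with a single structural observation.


Technique: the master substitution — the argument α/3 divides the index by 3; the standard α = 3^m substitution converts it to a constant-shift recurrence.


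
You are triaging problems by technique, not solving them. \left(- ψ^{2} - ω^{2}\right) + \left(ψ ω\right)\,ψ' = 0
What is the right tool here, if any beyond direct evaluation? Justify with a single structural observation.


Verdict: the homogeneous substitution — the slope's numerator and denominator share total degree; set v = ψ/ω and the equation drops to separable form. A Bernoulli substitution is a fair alternative on this equation directly; the homogeneous reading takes it as given.


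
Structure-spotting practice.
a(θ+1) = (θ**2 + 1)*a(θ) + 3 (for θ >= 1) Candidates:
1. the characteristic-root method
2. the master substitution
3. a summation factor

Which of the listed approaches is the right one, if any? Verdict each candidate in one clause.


Technique: a summation factor — one step of memory with a weight θ**2 + 1 that changes as the index grows — the summation-factor construction is built for this.
- the characteristic-root method: an index-dependent weight blocks the pure exponential ansatz.
- the master substitution: the recursion steps by a constant offset, so exponential reindexing is pointless.
- a summation factor: yes — fits the structure here.


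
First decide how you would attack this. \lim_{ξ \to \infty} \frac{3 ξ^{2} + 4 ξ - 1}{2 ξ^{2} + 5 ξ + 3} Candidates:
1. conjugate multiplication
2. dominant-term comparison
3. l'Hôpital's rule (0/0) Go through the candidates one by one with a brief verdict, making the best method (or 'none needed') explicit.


Method: dominant-term comparison — as ξ grows, only the highest-degree terms matter — compare leading terms and read the limit off.
- conjugate multiplication: multiplying by a conjugate would not remove any indeterminacy here.
- dominant-term comparison: applicable, and directly so.
- l'Hôpital's rule (0/0): no 0/0 form appears: written as one quotient, top and bottom both grow without bound, and the ratio is decided by their leading terms.


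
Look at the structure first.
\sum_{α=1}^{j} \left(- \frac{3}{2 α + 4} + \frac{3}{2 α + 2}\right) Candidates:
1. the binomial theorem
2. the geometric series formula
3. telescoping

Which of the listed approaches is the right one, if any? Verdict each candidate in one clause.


Best approach: telescoping — the generic term is a one-step difference of \frac{3}{2 α + 2}, so partial sums shortcut to endpoint evaluation.
- the binomial theorem — the summand does not match any term pattern of an expanded binomial power.
- the geometric series formula: the ratio of consecutive terms depends on the index.
- telescoping: yes — fits the structure here.


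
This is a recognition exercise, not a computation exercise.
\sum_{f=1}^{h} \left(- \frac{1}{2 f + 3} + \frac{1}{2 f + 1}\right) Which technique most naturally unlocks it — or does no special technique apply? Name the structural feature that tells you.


Method: telescoping — the generic term is a one-step difference of \frac{1}{2 f + 1}, so partial sums shortcut to endpoint evaluation.


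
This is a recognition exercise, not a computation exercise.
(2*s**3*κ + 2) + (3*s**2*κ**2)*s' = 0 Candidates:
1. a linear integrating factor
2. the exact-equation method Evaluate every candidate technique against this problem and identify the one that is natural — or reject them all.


Method: the exact-equation method — d/ds of 2*s**3*κ + 2 equals d/dκ of 3*s**2*κ**2: the form is a total differential of one potential — integrate it exactly.
- a linear integrating factor — the unknown enters nonlinearly (through a power, a denominator, or a transcendental function), which the linear integrating-factor recipe cannot absorb as-is — any repair would come from a preliminary substitution, not the factor.
- the exact-equation method — applies; the problem has the shape this method handles.


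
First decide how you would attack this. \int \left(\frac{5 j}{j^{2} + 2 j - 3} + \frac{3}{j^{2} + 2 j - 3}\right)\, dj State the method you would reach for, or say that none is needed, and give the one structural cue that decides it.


Verdict: partial fractions — with j^{2} + 2 j - 3 factorable and the degree on top strictly smaller, simple-fraction decomposition is immediate.


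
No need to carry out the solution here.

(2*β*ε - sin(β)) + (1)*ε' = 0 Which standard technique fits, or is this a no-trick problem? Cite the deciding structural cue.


Technique: a linear integrating factor — arrange it as ε' + 2*β·ε = (the forcing term) and the integrating factor does the rest.


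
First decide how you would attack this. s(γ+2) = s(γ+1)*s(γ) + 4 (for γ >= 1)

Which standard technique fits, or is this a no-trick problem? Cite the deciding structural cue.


Method: no special technique — once the recursion is nonlinear, characteristic roots, master substitutions, and summation factors are all off the table.


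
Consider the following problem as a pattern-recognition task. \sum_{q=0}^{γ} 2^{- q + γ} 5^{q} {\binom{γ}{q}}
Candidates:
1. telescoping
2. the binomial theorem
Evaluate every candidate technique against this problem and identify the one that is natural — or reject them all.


Diagnosis: the binomial theorem — binomial coefficients against complementary powers of 5 and 2: recognize the binomial expansion and resum.
- telescoping — computed from the summand as displayed, the partial sums build up without the pairwise collapse telescoping exploits.
- the binomial theorem: yes — fits the structure here.


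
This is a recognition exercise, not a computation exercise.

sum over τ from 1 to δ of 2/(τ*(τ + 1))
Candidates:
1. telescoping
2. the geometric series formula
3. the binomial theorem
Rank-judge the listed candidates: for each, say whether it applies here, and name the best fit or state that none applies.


Method: telescoping — after splitting 2/(τ*(τ + 1)) into partial fractions, the pieces are shifted copies of one function and cancel telescopically.
- telescoping: yes, a natural case for it.
- the geometric series formula: the term-to-term ratio changes with the index, so the geometric formula cannot close it.
- the binomial theorem: the summand does not match any term pattern of an expanded binomial power.


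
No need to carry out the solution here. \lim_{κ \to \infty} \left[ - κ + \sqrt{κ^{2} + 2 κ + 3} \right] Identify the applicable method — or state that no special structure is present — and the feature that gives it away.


Method: conjugate multiplication — this difference gives up after one conjugate multiplication — the radical structure cancels against its conjugate.


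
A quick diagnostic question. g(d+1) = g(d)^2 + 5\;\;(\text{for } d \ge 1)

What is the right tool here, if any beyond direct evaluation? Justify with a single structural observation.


Technique: no special technique — the recurrence is nonlinear in the sequence terms; no linear-recurrence method fits it as written — one iterates or studies it directly.


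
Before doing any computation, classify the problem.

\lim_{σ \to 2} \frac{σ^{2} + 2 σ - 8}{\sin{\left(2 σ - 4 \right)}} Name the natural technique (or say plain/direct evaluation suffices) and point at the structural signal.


Diagnosis: l'Hôpital's rule (0/0) — both numerator and denominator vanish at 2: the genuine 0/0 indeterminate that l'Hôpital exists for. A first-order expansion at the point is an equally standard path; the rule packages it.


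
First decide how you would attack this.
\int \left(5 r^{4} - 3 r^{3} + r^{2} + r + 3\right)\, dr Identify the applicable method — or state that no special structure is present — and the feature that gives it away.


Verdict: no special technique — a term-by-term power-rule job in r; no substitution or rearrangement earns its keep here.


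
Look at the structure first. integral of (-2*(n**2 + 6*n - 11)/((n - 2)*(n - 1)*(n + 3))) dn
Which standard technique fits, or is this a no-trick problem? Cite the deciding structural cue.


Method: partial fractions — the bottom factors while the top stays lower-degree — split into simple fractions and integrate piece by piece.


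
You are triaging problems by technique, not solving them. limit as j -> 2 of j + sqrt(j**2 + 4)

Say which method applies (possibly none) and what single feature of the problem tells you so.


Verdict: no special technique — the expression is continuous at the evaluation point — substitute directly; no indeterminate form appears.


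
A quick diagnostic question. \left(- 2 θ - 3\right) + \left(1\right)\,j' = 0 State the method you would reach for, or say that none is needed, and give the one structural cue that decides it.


Best approach: no special technique — with j absent the equation is not coupled at all: direct integration in θ.


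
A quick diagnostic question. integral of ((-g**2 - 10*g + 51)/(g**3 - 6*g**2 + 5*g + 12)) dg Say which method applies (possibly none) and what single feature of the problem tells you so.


Verdict: partial fractions — the integrand is a proper rational function and its denominator g**3 - 6*g**2 + 5*g + 12 factors into distinct pieces, so it splits into simple fractions.


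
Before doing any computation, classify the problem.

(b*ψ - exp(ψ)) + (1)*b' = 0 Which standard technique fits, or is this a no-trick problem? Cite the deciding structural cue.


Technique: a linear integrating factor — b enters only linearly with coefficient ψ; multiply by exp of the integral of ψ and the left side becomes one derivative.


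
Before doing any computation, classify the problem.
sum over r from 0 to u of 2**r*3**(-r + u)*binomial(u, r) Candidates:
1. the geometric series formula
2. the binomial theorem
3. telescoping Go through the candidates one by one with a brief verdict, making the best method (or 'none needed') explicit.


Verdict: the binomial theorem — binomial coefficients against complementary powers of 2 and 3: recognize the binomial expansion and resum.
- the geometric series formula — no single multiplier carries one term to the next throughout the sum.
- the binomial theorem: yes — fits the structure here.
- telescoping — as presented, consecutive terms share no shifted copy to cancel against — no rewrite is on display to change that.


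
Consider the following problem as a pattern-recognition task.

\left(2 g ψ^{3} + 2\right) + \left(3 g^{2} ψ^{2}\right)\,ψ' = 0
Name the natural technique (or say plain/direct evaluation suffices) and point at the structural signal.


Verdict: the exact-equation method — 2 g ψ^{3} + 2 and 3 g^{2} ψ^{2} pass the exactness check on the nose, so no integrating factor in g or ψ is needed at all.


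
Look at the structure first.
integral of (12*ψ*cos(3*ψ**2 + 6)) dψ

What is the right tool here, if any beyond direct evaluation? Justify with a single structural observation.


Best approach: u-substitution — 12*ψ matches the derivative of 3*ψ**2 + 6 up to a constant; with u = 3*ψ**2 + 6 the whole integrand folds into a function of u alone.


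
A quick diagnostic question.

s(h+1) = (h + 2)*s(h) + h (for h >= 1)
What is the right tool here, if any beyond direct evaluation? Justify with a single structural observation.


Best approach: a summation factor — the coefficient h + 2 drifts with the index, so no fixed root exists; normalizing by the cumulative product telescopes it.


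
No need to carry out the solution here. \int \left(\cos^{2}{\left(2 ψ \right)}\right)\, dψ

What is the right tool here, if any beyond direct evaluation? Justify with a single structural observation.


Verdict: a trigonometric identity — the even trigonometric power \cos^{2}{\left(2 ψ \right)} reduces by a double-angle identity before any integration is attempted.


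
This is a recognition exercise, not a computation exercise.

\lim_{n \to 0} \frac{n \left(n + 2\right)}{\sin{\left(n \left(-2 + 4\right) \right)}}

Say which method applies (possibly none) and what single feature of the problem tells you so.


Best approach: l'Hôpital's rule (0/0) — plug in 0: top and bottom both hit zero, so differentiate each and retry. Known elementary limits would finish this too — the rule just bypasses the case analysis.


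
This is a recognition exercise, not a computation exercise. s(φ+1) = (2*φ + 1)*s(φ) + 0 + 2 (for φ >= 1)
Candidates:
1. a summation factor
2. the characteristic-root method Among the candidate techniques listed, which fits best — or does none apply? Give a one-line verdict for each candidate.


Verdict: a summation factor — the coefficient 2*φ + 1 drifts with the index, so no fixed root exists; normalizing by the cumulative product telescopes it.
- a summation factor: a fit — the right tool for this form.
- the characteristic-root method — the coefficients vary with the index, breaking the constant-coefficient structure the method needs.


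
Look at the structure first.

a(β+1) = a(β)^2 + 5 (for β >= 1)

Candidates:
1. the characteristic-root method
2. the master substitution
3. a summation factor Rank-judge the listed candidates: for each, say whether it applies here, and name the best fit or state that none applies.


Verdict: no special technique — this one you iterate or analyze qualitatively: the nonlinearity defeats linear solution methods.
- the characteristic-root method — nonlinearity rules out exponential-mode superposition from the start.
- the master substitution: with no divided-index recursive call, reindexing by powers of a base buys nothing.
- a summation factor — no summation factor applies — the rule is not linear in the sequence values.


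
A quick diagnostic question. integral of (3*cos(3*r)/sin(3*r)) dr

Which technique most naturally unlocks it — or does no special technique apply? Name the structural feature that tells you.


Diagnosis: u-substitution — set u = sin(3*r): a constant multiple of its derivative, namely 3*cos(3*r), is present as a factor once the integrand is collected, so the du is sitting there waiting.


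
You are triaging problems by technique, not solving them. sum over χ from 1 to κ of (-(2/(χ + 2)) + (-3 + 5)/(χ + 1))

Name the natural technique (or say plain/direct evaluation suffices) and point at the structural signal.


Method: telescoping — consecutive terms evaluate one function at adjacent indices ((-3 + 5)/(χ + 1) is its current value): one term's tail is the next term's head, so the chain collapses.
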